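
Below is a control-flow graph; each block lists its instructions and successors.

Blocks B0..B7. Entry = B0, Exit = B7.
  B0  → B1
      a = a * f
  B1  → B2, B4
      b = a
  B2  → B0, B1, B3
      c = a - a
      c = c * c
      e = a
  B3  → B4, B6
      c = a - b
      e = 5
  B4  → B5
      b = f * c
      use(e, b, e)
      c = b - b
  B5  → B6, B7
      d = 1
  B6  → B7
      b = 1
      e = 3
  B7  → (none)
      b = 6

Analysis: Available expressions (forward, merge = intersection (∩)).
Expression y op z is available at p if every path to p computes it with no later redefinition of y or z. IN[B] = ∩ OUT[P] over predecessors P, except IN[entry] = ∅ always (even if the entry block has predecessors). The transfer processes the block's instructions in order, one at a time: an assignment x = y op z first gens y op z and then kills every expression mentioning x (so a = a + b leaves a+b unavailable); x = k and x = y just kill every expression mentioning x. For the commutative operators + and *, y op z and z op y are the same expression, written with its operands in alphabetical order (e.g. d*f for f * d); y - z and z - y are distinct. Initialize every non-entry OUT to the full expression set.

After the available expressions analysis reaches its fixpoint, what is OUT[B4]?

Converged values:
  B0:  IN={}  OUT={}
  B1:  IN={}  OUT={}
  B2:  IN={}  OUT={a-a}
  B3:  IN={a-a}  OUT={a-a, a-b}
  B4:  IN={}  OUT={b-b}
  B5:  IN={b-b}  OUT={b-b}
  B6:  IN={}  OUT={}
  B7:  IN={}  OUT={}

Merge at B4: IN[B4] = OUT[B1] ∩ OUT[B3] = {}
Applying B4's transfer function to that IN value gives OUT[B4] (row B4 above).

Answer: {b-b}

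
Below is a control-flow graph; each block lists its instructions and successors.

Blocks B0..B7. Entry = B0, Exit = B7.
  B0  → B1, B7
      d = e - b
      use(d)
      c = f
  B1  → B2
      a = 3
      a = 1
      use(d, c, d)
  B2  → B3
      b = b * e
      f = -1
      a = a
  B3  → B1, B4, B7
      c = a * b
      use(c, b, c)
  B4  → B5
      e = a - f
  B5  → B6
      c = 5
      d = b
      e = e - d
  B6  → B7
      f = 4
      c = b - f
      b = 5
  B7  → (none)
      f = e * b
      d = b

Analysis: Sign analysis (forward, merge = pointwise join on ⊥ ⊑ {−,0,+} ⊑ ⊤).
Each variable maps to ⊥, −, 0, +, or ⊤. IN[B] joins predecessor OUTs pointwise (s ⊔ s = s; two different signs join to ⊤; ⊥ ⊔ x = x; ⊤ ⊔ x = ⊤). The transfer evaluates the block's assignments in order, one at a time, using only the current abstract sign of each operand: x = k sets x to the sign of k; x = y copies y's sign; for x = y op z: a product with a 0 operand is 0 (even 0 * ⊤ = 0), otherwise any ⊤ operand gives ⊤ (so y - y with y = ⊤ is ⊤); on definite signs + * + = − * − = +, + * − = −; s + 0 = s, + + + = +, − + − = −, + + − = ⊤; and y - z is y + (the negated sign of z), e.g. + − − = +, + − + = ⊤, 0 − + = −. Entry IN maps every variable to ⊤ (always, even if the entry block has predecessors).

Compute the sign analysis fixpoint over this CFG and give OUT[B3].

Converged values:
  B0: | IN=(all ⊤) | OUT=(all ⊤)
  B1: | IN=(all ⊤) | OUT={a:+; rest ⊤}
  B2: | IN={a:+; rest ⊤} | OUT={a:+, f:-; rest ⊤}
  B3: | IN={a:+, f:-; rest ⊤} | OUT={a:+, f:-; rest ⊤}
  B4: | IN={a:+, f:-; rest ⊤} | OUT={a:+, e:+, f:-; rest ⊤}
  B5: | IN={a:+, e:+, f:-; rest ⊤} | OUT={a:+, c:+, f:-; rest ⊤}
  B6: | IN={a:+, c:+, f:-; rest ⊤} | OUT={a:+, b:+, f:+; rest ⊤}
  B7: | IN=(all ⊤) | OUT=(all ⊤)

Merge at B3: IN[B3] = OUT[B2] = {a: +, b: ⊤, c: ⊤, d: ⊤, e: ⊤, f: -}
Applying B3's transfer function to that IN value gives OUT[B3] (row B3 above).

Answer: {a: +, b: ⊤, c: ⊤, d: ⊤, e: ⊤, f: -}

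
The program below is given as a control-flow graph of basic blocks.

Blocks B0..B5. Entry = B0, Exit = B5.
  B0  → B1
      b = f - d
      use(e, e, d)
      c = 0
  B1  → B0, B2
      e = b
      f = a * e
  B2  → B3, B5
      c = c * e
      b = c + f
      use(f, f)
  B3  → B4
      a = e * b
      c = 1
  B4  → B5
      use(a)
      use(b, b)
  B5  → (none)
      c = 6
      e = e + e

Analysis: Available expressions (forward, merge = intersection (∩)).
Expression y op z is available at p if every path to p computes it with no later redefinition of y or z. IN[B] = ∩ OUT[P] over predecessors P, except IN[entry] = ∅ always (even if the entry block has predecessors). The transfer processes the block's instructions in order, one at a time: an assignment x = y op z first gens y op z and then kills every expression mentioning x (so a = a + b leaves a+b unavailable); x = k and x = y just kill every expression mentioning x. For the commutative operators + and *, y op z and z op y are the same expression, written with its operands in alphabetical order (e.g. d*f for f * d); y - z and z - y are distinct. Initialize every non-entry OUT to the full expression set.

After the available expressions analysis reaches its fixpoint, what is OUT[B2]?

Answer: {a*e, c+f}

Working:
Fixpoint table:
  B0: | IN={} | OUT={f-d}
  B1: | IN={f-d} | OUT={a*e}
  B2: | IN={a*e} | OUT={a*e, c+f}
  B3: | IN={a*e, c+f} | OUT={b*e}
  B4: | IN={b*e} | OUT={b*e}
  B5: | IN={} | OUT={}

Merge at B2: IN[B2] = OUT[B1] = {a*e}
Applying B2's transfer function to that IN value gives OUT[B2] (row B2 above).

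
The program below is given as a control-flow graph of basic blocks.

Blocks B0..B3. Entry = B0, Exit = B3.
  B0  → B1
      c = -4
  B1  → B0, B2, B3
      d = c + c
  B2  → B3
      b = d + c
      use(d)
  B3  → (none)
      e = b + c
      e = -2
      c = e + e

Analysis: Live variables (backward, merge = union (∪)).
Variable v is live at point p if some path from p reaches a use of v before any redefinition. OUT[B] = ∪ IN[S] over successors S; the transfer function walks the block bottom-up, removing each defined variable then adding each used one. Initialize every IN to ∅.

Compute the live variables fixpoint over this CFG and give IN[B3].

Converged values:
  B0:   IN={b}   OUT={b, c}
  B1:   IN={b, c}   OUT={b, c, d}
  B2:   IN={c, d}   OUT={b, c}
  B3:   IN={b, c}   OUT={}

B3 is the boundary node: OUT[B3] = {}
Applying B3's transfer function to that OUT value gives IN[B3] (row B3 above).

Answer: {b, c}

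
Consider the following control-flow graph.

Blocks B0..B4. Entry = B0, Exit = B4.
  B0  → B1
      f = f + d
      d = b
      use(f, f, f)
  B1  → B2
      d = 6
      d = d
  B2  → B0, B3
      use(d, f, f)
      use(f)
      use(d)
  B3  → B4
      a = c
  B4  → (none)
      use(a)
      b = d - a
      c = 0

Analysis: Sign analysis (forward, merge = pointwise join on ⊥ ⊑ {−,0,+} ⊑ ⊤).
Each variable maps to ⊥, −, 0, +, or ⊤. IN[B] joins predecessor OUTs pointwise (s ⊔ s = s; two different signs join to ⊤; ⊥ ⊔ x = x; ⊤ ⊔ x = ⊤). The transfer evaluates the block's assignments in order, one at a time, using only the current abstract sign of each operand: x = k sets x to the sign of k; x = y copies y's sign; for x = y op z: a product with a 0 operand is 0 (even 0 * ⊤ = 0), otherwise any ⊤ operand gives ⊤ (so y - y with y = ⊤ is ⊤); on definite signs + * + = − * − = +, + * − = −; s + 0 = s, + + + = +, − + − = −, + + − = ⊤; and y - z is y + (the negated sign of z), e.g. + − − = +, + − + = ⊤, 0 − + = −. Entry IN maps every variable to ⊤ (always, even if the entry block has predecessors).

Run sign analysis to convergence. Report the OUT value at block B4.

Fixpoint table:
  B0:  IN=(all ⊤)  OUT=(all ⊤)
  B1:  IN=(all ⊤)  OUT={d:+; rest ⊤}
  B2:  IN={d:+; rest ⊤}  OUT={d:+; rest ⊤}
  B3:  IN={d:+; rest ⊤}  OUT={d:+; rest ⊤}
  B4:  IN={d:+; rest ⊤}  OUT={c:0, d:+; rest ⊤}

Merge at B4: IN[B4] = OUT[B3] = {a: ⊤, b: ⊤, c: ⊤, d: +, e: ⊤, f: ⊤}
Applying B4's transfer function to that IN value gives OUT[B4] (row B4 above).

Answer: {a: ⊤, b: ⊤, c: 0, d: +, e: ⊤, f: ⊤}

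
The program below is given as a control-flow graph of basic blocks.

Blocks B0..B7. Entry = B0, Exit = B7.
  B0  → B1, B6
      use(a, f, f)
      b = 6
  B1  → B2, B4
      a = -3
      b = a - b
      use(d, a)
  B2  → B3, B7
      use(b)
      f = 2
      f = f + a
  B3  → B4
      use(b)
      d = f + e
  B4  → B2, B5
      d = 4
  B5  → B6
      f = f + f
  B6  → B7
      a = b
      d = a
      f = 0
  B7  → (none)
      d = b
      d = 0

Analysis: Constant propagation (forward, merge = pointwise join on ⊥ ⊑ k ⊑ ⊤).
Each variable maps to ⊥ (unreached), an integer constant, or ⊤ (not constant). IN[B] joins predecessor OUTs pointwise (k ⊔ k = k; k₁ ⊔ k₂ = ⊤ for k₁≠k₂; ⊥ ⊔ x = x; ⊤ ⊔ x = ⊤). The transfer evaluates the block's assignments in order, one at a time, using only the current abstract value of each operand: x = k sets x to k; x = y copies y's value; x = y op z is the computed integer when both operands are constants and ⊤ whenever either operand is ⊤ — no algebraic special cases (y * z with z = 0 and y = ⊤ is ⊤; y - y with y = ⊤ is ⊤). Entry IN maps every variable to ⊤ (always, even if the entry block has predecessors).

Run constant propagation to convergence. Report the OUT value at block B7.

Answer: {a: ⊤, b: ⊤, c: ⊤, d: 0, e: ⊤, f: ⊤}

Working:
Fixpoint table:
  B0:  IN=(all ⊤)  OUT={b:6; rest ⊤}
  B1:  IN={b:6; rest ⊤}  OUT={a:-3, b:-9; rest ⊤}
  B2:  IN={a:-3, b:-9; rest ⊤}  OUT={a:-3, b:-9, f:-1; rest ⊤}
  B3:  IN={a:-3, b:-9, f:-1; rest ⊤}  OUT={a:-3, b:-9, f:-1; rest ⊤}
  B4:  IN={a:-3, b:-9; rest ⊤}  OUT={a:-3, b:-9, d:4; rest ⊤}
  B5:  IN={a:-3, b:-9, d:4; rest ⊤}  OUT={a:-3, b:-9, d:4; rest ⊤}
  B6:  IN=(all ⊤)  OUT={f:0; rest ⊤}
  B7:  IN=(all ⊤)  OUT={d:0; rest ⊤}

Merge at B7: IN[B7] = OUT[B2] ⊔ OUT[B6] = {a: ⊤, b: ⊤, c: ⊤, d: ⊤, e: ⊤, f: ⊤}
Applying B7's transfer function to that IN value gives OUT[B7] (row B7 above).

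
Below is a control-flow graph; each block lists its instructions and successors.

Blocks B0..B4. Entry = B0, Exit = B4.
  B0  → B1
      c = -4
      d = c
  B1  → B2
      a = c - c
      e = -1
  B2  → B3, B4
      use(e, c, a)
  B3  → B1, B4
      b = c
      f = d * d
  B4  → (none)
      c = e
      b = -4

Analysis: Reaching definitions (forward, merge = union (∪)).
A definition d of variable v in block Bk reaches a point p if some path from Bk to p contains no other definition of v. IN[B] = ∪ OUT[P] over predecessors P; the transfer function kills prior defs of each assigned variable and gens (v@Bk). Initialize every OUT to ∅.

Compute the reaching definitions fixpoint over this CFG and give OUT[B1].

Answer: {a@B1, b@B3, c@B0, d@B0, e@B1, f@B3}

Trace:
Per-block solution:
  B0:  IN={}  OUT={c@B0, d@B0}
  B1:  IN={a@B1, b@B3, c@B0, d@B0, e@B1, f@B3}  OUT={a@B1, b@B3, c@B0, d@B0, e@B1, f@B3}
  B2:  IN={a@B1, b@B3, c@B0, d@B0, e@B1, f@B3}  OUT={a@B1, b@B3, c@B0, d@B0, e@B1, f@B3}
  B3:  IN={a@B1, b@B3, c@B0, d@B0, e@B1, f@B3}  OUT={a@B1, b@B3, c@B0, d@B0, e@B1, f@B3}
  B4:  IN={a@B1, b@B3, c@B0, d@B0, e@B1, f@B3}  OUT={a@B1, b@B4, c@B4, d@B0, e@B1, f@B3}

Merge at B1: IN[B1] = OUT[B0] ⊔ OUT[B3] = {a@B1, b@B3, c@B0, d@B0, e@B1, f@B3}
Applying B1's transfer function to that IN value gives OUT[B1] (row B1 above).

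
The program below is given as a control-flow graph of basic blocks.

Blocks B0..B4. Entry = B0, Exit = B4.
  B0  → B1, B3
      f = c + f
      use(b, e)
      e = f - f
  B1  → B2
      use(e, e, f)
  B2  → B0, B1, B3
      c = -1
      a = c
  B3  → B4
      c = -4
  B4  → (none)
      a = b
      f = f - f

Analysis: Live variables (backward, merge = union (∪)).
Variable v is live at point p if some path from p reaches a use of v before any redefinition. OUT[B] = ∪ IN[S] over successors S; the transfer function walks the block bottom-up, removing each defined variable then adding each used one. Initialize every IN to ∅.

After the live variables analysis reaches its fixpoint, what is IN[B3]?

Per-block solution:
  B0:  IN={b, c, e, f}  OUT={b, e, f}
  B1:  IN={b, e, f}  OUT={b, e, f}
  B2:  IN={b, e, f}  OUT={b, c, e, f}
  B3:  IN={b, f}  OUT={b, f}
  B4:  IN={b, f}  OUT={}

Merge at B3: OUT[B3] = IN[B4] = {b, f}
Applying B3's transfer function to that OUT value gives IN[B3] (row B3 above).

Answer: {b, f}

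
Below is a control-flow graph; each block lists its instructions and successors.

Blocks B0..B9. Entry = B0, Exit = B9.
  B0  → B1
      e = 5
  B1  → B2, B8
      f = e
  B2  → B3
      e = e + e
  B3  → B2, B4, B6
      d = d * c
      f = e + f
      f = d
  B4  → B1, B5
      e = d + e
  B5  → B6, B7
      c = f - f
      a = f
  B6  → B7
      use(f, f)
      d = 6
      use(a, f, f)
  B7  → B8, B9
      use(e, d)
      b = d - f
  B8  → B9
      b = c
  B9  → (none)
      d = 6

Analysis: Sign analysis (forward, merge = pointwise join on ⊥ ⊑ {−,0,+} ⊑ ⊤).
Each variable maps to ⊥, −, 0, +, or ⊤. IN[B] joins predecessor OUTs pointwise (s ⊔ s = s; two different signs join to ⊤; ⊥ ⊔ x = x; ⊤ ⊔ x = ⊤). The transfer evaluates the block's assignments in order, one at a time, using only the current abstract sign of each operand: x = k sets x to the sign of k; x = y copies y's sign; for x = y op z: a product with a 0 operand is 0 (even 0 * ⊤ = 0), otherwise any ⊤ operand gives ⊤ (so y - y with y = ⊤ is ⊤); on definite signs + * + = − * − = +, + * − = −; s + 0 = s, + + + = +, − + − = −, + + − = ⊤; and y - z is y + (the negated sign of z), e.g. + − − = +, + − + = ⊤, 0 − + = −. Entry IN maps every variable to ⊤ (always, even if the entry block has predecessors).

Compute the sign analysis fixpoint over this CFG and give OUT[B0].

Answer: {a: ⊤, b: ⊤, c: ⊤, d: ⊤, e: +, f: ⊤}

Working:
Converged values:
  B0:   IN=(all ⊤)   OUT={e:+; rest ⊤}
  B1:   IN=(all ⊤)   OUT=(all ⊤)
  B2:   IN=(all ⊤)   OUT=(all ⊤)
  B3:   IN=(all ⊤)   OUT=(all ⊤)
  B4:   IN=(all ⊤)   OUT=(all ⊤)
  B5:   IN=(all ⊤)   OUT=(all ⊤)
  B6:   IN=(all ⊤)   OUT={d:+; rest ⊤}
  B7:   IN=(all ⊤)   OUT=(all ⊤)
  B8:   IN=(all ⊤)   OUT=(all ⊤)
  B9:   IN=(all ⊤)   OUT={d:+; rest ⊤}

B0 is the boundary node: IN[B0] = {a: ⊤, b: ⊤, c: ⊤, d: ⊤, e: ⊤, f: ⊤}
Applying B0's transfer function to that IN value gives OUT[B0] (row B0 above).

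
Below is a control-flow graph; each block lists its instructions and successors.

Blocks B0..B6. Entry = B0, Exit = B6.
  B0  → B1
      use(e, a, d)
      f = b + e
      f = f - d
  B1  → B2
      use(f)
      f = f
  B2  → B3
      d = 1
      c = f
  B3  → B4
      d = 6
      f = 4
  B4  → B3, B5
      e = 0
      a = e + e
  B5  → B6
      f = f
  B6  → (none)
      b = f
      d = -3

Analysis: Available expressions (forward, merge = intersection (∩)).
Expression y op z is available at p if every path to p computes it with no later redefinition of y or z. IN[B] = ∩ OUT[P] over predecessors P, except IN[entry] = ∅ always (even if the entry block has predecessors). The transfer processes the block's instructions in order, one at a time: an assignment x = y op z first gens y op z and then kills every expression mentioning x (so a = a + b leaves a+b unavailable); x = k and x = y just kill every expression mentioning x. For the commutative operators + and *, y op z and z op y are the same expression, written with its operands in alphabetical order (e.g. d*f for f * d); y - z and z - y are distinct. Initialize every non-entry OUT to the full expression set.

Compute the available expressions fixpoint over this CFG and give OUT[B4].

Answer: {e+e}

Working:
Converged values:
  B0:  IN={}  OUT={b+e}
  B1:  IN={b+e}  OUT={b+e}
  B2:  IN={b+e}  OUT={b+e}
  B3:  IN={}  OUT={}
  B4:  IN={}  OUT={e+e}
  B5:  IN={e+e}  OUT={e+e}
  B6:  IN={e+e}  OUT={e+e}

Merge at B4: IN[B4] = OUT[B3] = {}
Applying B4's transfer function to that IN value gives OUT[B4] (row B4 above).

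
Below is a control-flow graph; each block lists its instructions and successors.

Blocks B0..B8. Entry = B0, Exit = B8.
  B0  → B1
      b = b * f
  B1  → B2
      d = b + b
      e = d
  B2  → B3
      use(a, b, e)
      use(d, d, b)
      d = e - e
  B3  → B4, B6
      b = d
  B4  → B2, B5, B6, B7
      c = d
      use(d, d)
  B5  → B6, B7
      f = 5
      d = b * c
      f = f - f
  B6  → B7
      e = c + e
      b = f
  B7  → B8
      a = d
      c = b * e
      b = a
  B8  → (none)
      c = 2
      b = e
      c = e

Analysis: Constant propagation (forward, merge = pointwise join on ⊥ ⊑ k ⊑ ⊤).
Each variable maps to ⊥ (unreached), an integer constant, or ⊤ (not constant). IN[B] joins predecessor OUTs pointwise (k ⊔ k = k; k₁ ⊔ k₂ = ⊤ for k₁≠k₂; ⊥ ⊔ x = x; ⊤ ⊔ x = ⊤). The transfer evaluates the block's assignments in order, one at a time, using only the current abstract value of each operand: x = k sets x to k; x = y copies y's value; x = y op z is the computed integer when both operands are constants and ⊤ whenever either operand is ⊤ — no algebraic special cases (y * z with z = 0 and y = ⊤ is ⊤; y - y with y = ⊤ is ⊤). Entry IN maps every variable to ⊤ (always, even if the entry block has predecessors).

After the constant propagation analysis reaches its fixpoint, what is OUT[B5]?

Fixpoint table:
  B0:   IN=(all ⊤)   OUT=(all ⊤)
  B1:   IN=(all ⊤)   OUT=(all ⊤)
  B2:   IN=(all ⊤)   OUT=(all ⊤)
  B3:   IN=(all ⊤)   OUT=(all ⊤)
  B4:   IN=(all ⊤)   OUT=(all ⊤)
  B5:   IN=(all ⊤)   OUT={f:0; rest ⊤}
  B6:   IN=(all ⊤)   OUT=(all ⊤)
  B7:   IN=(all ⊤)   OUT=(all ⊤)
  B8:   IN=(all ⊤)   OUT=(all ⊤)

Merge at B5: IN[B5] = OUT[B4] = {a: ⊤, b: ⊤, c: ⊤, d: ⊤, e: ⊤, f: ⊤}
Applying B5's transfer function to that IN value gives OUT[B5] (row B5 above).

Answer: {a: ⊤, b: ⊤, c: ⊤, d: ⊤, e: ⊤, f: 0}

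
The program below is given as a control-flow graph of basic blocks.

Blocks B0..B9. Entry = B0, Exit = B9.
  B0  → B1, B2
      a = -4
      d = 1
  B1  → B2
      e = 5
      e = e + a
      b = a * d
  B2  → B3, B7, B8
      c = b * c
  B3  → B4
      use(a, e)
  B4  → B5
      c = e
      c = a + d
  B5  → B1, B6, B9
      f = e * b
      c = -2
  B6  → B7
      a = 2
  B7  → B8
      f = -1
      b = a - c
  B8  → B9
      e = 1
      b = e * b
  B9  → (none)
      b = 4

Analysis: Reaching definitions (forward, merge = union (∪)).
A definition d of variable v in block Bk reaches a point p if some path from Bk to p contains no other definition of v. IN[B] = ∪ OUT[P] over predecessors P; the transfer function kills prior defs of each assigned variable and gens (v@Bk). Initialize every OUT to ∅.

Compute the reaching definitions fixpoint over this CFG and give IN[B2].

Fixpoint table:
  B0:  IN={}  OUT={a@B0, d@B0}
  B1:  IN={a@B0, b@B1, c@B5, d@B0, e@B1, f@B5}  OUT={a@B0, b@B1, c@B5, d@B0, e@B1, f@B5}
  B2:  IN={a@B0, b@B1, c@B5, d@B0, e@B1, f@B5}  OUT={a@B0, b@B1, c@B2, d@B0, e@B1, f@B5}
  B3:  IN={a@B0, b@B1, c@B2, d@B0, e@B1, f@B5}  OUT={a@B0, b@B1, c@B2, d@B0, e@B1, f@B5}
  B4:  IN={a@B0, b@B1, c@B2, d@B0, e@B1, f@B5}  OUT={a@B0, b@B1, c@B4, d@B0, e@B1, f@B5}
  B5:  IN={a@B0, b@B1, c@B4, d@B0, e@B1, f@B5}  OUT={a@B0, b@B1, c@B5, d@B0, e@B1, f@B5}
  B6:  IN={a@B0, b@B1, c@B5, d@B0, e@B1, f@B5}  OUT={a@B6, b@B1, c@B5, d@B0, e@B1, f@B5}
  B7:  IN={a@B0, a@B6, b@B1, c@B2, c@B5, d@B0, e@B1, f@B5}  OUT={a@B0, a@B6, b@B7, c@B2, c@B5, d@B0, e@B1, f@B7}
  B8:  IN={a@B0, a@B6, b@B1, b@B7, c@B2, c@B5, d@B0, e@B1, f@B5, f@B7}  OUT={a@B0, a@B6, b@B8, c@B2, c@B5, d@B0, e@B8, f@B5, f@B7}
  B9:  IN={a@B0, a@B6, b@B1, b@B8, c@B2, c@B5, d@B0, e@B1, e@B8, f@B5, f@B7}  OUT={a@B0, a@B6, b@B9, c@B2, c@B5, d@B0, e@B1, e@B8, f@B5, f@B7}

Merge at B2: IN[B2] = OUT[B0] ⊔ OUT[B1] = {a@B0, b@B1, c@B5, d@B0, e@B1, f@B5}

Answer: {a@B0, b@B1, c@B5, d@B0, e@B1, f@B5}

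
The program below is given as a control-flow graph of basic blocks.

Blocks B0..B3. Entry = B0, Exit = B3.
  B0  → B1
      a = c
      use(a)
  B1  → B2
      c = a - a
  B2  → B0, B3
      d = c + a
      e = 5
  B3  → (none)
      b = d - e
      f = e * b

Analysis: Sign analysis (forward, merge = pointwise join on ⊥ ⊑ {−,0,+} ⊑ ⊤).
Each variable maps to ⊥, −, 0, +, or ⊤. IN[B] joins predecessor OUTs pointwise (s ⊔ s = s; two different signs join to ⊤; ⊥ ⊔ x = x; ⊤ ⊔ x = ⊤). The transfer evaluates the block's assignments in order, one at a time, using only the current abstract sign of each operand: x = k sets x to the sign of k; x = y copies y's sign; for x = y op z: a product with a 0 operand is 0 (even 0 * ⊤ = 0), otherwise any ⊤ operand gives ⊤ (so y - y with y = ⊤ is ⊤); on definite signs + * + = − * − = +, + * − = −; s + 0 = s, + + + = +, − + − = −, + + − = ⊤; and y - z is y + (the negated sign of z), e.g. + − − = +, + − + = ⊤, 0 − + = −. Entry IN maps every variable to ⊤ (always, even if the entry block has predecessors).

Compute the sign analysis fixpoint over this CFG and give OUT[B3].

Converged values:
  B0:  IN=(all ⊤)  OUT=(all ⊤)
  B1:  IN=(all ⊤)  OUT=(all ⊤)
  B2:  IN=(all ⊤)  OUT={e:+; rest ⊤}
  B3:  IN={e:+; rest ⊤}  OUT={e:+; rest ⊤}

Merge at B3: IN[B3] = OUT[B2] = {a: ⊤, b: ⊤, c: ⊤, d: ⊤, e: +, f: ⊤}
Applying B3's transfer function to that IN value gives OUT[B3] (row B3 above).

Answer: {a: ⊤, b: ⊤, c: ⊤, d: ⊤, e: +, f: ⊤}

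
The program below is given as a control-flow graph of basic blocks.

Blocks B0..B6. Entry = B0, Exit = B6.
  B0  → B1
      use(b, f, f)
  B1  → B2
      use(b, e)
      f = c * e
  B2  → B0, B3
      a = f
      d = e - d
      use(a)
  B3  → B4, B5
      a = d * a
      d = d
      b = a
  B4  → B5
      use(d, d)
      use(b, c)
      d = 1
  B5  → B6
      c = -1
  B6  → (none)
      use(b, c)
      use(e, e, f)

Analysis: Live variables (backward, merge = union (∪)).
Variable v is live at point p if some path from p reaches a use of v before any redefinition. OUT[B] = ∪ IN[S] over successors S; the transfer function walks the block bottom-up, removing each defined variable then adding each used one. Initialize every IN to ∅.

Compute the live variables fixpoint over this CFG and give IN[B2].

Fixpoint table:
  B0:   IN={b, c, d, e, f}   OUT={b, c, d, e}
  B1:   IN={b, c, d, e}   OUT={b, c, d, e, f}
  B2:   IN={b, c, d, e, f}   OUT={a, b, c, d, e, f}
  B3:   IN={a, c, d, e, f}   OUT={b, c, d, e, f}
  B4:   IN={b, c, d, e, f}   OUT={b, e, f}
  B5:   IN={b, e, f}   OUT={b, c, e, f}
  B6:   IN={b, c, e, f}   OUT={}

Merge at B2: OUT[B2] = IN[B0] ⊔ IN[B3] = {a, b, c, d, e, f}
Applying B2's transfer function to that OUT value gives IN[B2] (row B2 above).

Answer: {b, c, d, e, f}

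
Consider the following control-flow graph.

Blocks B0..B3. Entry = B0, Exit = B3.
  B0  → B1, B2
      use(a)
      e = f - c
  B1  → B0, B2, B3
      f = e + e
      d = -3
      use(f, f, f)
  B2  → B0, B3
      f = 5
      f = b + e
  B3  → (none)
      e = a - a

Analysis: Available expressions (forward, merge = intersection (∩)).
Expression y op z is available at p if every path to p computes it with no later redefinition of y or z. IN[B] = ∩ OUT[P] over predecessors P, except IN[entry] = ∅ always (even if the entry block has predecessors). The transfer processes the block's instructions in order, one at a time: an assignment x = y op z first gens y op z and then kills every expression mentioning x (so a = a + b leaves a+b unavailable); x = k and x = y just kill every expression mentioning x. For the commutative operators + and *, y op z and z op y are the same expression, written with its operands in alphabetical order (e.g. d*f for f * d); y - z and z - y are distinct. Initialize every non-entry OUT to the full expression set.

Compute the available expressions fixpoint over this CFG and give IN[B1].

Answer: {f-c}

Derivation:
Fixpoint table:
  B0: | IN={} | OUT={f-c}
  B1: | IN={f-c} | OUT={e+e}
  B2: | IN={} | OUT={b+e}
  B3: | IN={} | OUT={a-a}

Merge at B1: IN[B1] = OUT[B0] = {f-c}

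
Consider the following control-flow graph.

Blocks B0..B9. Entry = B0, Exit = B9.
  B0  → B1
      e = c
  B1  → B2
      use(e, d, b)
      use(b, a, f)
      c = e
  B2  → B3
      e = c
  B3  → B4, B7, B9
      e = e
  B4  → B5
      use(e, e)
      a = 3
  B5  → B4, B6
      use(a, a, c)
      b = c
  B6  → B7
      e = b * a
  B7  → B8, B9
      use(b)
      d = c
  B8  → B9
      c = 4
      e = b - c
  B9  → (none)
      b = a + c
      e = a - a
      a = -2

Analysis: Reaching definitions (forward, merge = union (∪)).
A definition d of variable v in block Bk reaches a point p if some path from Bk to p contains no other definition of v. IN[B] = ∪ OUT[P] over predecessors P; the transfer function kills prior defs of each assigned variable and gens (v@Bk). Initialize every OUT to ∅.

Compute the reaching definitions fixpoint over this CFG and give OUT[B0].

Answer: {e@B0}

Working:
Per-block solution:
  B0:   IN={}   OUT={e@B0}
  B1:   IN={e@B0}   OUT={c@B1, e@B0}
  B2:   IN={c@B1, e@B0}   OUT={c@B1, e@B2}
  B3:   IN={c@B1, e@B2}   OUT={c@B1, e@B3}
  B4:   IN={a@B4, b@B5, c@B1, e@B3}   OUT={a@B4, b@B5, c@B1, e@B3}
  B5:   IN={a@B4, b@B5, c@B1, e@B3}   OUT={a@B4, b@B5, c@B1, e@B3}
  B6:   IN={a@B4, b@B5, c@B1, e@B3}   OUT={a@B4, b@B5, c@B1, e@B6}
  B7:   IN={a@B4, b@B5, c@B1, e@B3, e@B6}   OUT={a@B4, b@B5, c@B1, d@B7, e@B3, e@B6}
  B8:   IN={a@B4, b@B5, c@B1, d@B7, e@B3, e@B6}   OUT={a@B4, b@B5, c@B8, d@B7, e@B8}
  B9:   IN={a@B4, b@B5, c@B1, c@B8, d@B7, e@B3, e@B6, e@B8}   OUT={a@B9, b@B9, c@B1, c@B8, d@B7, e@B9}

B0 is the boundary node: IN[B0] = {}
Applying B0's transfer function to that IN value gives OUT[B0] (row B0 above).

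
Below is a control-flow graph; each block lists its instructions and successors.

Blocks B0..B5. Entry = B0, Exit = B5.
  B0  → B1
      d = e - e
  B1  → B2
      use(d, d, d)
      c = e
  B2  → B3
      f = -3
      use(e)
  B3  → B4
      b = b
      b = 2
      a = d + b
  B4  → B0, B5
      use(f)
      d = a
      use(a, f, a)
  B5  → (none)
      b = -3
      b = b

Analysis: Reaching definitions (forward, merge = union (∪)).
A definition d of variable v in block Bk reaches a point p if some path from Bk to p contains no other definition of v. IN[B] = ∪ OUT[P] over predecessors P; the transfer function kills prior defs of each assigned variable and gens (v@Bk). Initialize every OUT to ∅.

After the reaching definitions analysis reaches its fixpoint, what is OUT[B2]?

Fixpoint table:
  B0:  IN={a@B3, b@B3, c@B1, d@B4, f@B2}  OUT={a@B3, b@B3, c@B1, d@B0, f@B2}
  B1:  IN={a@B3, b@B3, c@B1, d@B0, f@B2}  OUT={a@B3, b@B3, c@B1, d@B0, f@B2}
  B2:  IN={a@B3, b@B3, c@B1, d@B0, f@B2}  OUT={a@B3, b@B3, c@B1, d@B0, f@B2}
  B3:  IN={a@B3, b@B3, c@B1, d@B0, f@B2}  OUT={a@B3, b@B3, c@B1, d@B0, f@B2}
  B4:  IN={a@B3, b@B3, c@B1, d@B0, f@B2}  OUT={a@B3, b@B3, c@B1, d@B4, f@B2}
  B5:  IN={a@B3, b@B3, c@B1, d@B4, f@B2}  OUT={a@B3, b@B5, c@B1, d@B4, f@B2}

Merge at B2: IN[B2] = OUT[B1] = {a@B3, b@B3, c@B1, d@B0, f@B2}
Applying B2's transfer function to that IN value gives OUT[B2] (row B2 above).

Answer: {a@B3, b@B3, c@B1, d@B0, f@B2}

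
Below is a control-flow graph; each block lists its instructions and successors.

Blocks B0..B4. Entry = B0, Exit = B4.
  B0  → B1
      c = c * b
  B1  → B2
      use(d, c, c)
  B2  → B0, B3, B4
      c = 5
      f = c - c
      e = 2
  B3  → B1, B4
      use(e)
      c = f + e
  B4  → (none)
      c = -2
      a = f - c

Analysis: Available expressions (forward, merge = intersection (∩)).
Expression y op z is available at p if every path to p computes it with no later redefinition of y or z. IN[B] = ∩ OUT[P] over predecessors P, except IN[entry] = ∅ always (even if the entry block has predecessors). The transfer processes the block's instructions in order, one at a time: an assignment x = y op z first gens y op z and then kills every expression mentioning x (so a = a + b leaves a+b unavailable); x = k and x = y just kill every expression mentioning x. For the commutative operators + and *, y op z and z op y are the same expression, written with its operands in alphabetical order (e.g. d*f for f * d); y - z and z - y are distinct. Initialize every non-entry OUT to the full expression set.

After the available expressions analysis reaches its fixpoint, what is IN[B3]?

Per-block solution:
  B0:   IN={}   OUT={}
  B1:   IN={}   OUT={}
  B2:   IN={}   OUT={c-c}
  B3:   IN={c-c}   OUT={e+f}
  B4:   IN={}   OUT={f-c}

Merge at B3: IN[B3] = OUT[B2] = {c-c}

Answer: {c-c}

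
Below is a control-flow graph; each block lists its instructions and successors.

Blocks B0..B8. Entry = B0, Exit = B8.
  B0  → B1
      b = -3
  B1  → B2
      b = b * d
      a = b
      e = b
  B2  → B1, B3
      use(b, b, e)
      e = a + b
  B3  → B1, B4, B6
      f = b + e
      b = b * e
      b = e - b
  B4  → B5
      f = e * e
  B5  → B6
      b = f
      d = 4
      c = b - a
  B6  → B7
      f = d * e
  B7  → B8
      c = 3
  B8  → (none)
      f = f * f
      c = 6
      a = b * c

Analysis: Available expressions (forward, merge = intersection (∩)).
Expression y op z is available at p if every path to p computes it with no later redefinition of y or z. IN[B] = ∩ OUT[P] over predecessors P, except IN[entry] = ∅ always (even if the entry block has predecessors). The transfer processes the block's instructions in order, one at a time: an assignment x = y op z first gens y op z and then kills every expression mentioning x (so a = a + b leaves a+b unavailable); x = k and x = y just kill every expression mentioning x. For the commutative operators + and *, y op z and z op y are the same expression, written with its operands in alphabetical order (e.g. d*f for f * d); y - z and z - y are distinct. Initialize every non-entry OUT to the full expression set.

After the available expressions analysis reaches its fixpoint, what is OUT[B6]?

Answer: {d*e}

Derivation:
Fixpoint table:
  B0: | IN={} | OUT={}
  B1: | IN={} | OUT={}
  B2: | IN={} | OUT={a+b}
  B3: | IN={a+b} | OUT={}
  B4: | IN={} | OUT={e*e}
  B5: | IN={e*e} | OUT={b-a, e*e}
  B6: | IN={} | OUT={d*e}
  B7: | IN={d*e} | OUT={d*e}
  B8: | IN={d*e} | OUT={b*c, d*e}

Merge at B6: IN[B6] = OUT[B3] ∩ OUT[B5] = {}
Applying B6's transfer function to that IN value gives OUT[B6] (row B6 above).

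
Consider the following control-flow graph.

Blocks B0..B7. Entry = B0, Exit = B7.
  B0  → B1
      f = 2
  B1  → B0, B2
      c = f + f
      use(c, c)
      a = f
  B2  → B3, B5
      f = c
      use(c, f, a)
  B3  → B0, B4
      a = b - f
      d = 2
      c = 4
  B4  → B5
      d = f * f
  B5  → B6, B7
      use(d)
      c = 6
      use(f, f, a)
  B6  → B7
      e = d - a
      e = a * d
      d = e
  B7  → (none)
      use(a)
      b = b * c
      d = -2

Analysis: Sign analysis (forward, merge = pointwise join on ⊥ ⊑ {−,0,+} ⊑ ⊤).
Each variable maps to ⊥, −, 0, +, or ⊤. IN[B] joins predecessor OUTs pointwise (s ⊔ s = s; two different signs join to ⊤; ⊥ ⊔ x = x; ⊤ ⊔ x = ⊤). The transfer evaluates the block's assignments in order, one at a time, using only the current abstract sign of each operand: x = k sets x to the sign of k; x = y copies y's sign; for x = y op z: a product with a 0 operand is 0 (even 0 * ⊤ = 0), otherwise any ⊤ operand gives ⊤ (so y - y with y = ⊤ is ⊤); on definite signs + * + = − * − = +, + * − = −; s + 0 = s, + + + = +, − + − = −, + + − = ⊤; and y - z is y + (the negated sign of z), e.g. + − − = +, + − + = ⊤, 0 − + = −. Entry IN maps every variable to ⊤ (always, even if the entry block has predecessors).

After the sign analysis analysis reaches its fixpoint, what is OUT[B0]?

Per-block solution:
  B0:  IN=(all ⊤)  OUT={f:+; rest ⊤}
  B1:  IN={f:+; rest ⊤}  OUT={a:+, c:+, f:+; rest ⊤}
  B2:  IN={a:+, c:+, f:+; rest ⊤}  OUT={a:+, c:+, f:+; rest ⊤}
  B3:  IN={a:+, c:+, f:+; rest ⊤}  OUT={c:+, d:+, f:+; rest ⊤}
  B4:  IN={c:+, d:+, f:+; rest ⊤}  OUT={c:+, d:+, f:+; rest ⊤}
  B5:  IN={c:+, f:+; rest ⊤}  OUT={c:+, f:+; rest ⊤}
  B6:  IN={c:+, f:+; rest ⊤}  OUT={c:+, f:+; rest ⊤}
  B7:  IN={c:+, f:+; rest ⊤}  OUT={c:+, d:-, f:+; rest ⊤}

Merge at B0 (entry node, so the boundary value (all ⊤) is joined with the incoming edge(s)): IN[B0] = (all ⊤) ⊔ OUT[B1] ⊔ OUT[B3] = {a: ⊤, b: ⊤, c: ⊤, d: ⊤, e: ⊤, f: ⊤}
Applying B0's transfer function to that IN value gives OUT[B0] (row B0 above).

Answer: {a: ⊤, b: ⊤, c: ⊤, d: ⊤, e: ⊤, f: +}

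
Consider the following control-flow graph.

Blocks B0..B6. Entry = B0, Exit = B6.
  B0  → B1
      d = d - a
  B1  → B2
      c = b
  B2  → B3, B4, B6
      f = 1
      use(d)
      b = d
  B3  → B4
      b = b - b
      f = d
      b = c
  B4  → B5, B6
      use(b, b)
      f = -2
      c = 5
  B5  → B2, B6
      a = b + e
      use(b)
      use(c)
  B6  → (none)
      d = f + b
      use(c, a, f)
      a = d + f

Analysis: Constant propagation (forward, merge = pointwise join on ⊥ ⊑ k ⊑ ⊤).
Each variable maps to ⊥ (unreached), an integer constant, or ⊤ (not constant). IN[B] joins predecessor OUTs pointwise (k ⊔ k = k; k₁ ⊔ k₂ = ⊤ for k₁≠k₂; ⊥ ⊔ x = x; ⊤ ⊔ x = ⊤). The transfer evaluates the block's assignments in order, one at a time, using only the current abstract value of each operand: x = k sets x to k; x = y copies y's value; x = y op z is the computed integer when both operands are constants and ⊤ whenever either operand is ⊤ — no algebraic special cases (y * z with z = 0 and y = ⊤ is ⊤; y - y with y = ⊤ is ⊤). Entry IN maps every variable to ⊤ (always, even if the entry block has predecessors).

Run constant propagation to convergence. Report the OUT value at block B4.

Converged values:
  B0:   IN=(all ⊤)   OUT=(all ⊤)
  B1:   IN=(all ⊤)   OUT=(all ⊤)
  B2:   IN=(all ⊤)   OUT={f:1; rest ⊤}
  B3:   IN={f:1; rest ⊤}   OUT=(all ⊤)
  B4:   IN=(all ⊤)   OUT={c:5, f:-2; rest ⊤}
  B5:   IN={c:5, f:-2; rest ⊤}   OUT={c:5, f:-2; rest ⊤}
  B6:   IN=(all ⊤)   OUT=(all ⊤)

Merge at B4: IN[B4] = OUT[B2] ⊔ OUT[B3] = {a: ⊤, b: ⊤, c: ⊤, d: ⊤, e: ⊤, f: ⊤}
Applying B4's transfer function to that IN value gives OUT[B4] (row B4 above).

Answer: {a: ⊤, b: ⊤, c: 5, d: ⊤, e: ⊤, f: -2}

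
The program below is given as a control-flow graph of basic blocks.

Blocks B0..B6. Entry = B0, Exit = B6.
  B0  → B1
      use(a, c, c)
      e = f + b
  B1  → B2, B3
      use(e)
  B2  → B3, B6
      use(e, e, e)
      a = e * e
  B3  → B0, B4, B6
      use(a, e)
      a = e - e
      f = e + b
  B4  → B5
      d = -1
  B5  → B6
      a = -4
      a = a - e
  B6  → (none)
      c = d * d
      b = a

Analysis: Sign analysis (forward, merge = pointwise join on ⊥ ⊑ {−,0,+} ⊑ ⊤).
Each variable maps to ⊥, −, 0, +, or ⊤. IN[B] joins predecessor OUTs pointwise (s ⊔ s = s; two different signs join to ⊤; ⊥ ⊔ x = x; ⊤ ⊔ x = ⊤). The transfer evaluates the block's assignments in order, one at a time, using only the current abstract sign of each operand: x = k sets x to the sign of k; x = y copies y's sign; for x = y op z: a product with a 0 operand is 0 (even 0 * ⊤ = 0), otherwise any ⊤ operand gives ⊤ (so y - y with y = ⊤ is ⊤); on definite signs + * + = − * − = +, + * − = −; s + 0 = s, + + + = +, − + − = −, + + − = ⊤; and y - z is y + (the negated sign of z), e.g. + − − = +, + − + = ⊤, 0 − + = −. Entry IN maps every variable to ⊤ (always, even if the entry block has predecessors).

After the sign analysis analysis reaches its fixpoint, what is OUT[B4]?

Answer: {a: ⊤, b: ⊤, c: ⊤, d: -, e: ⊤, f: ⊤}

Trace:
Converged values:
  B0: | IN=(all ⊤) | OUT=(all ⊤)
  B1: | IN=(all ⊤) | OUT=(all ⊤)
  B2: | IN=(all ⊤) | OUT=(all ⊤)
  B3: | IN=(all ⊤) | OUT=(all ⊤)
  B4: | IN=(all ⊤) | OUT={d:-; rest ⊤}
  B5: | IN={d:-; rest ⊤} | OUT={d:-; rest ⊤}
  B6: | IN=(all ⊤) | OUT=(all ⊤)

Merge at B4: IN[B4] = OUT[B3] = {a: ⊤, b: ⊤, c: ⊤, d: ⊤, e: ⊤, f: ⊤}
Applying B4's transfer function to that IN value gives OUT[B4] (row B4 above).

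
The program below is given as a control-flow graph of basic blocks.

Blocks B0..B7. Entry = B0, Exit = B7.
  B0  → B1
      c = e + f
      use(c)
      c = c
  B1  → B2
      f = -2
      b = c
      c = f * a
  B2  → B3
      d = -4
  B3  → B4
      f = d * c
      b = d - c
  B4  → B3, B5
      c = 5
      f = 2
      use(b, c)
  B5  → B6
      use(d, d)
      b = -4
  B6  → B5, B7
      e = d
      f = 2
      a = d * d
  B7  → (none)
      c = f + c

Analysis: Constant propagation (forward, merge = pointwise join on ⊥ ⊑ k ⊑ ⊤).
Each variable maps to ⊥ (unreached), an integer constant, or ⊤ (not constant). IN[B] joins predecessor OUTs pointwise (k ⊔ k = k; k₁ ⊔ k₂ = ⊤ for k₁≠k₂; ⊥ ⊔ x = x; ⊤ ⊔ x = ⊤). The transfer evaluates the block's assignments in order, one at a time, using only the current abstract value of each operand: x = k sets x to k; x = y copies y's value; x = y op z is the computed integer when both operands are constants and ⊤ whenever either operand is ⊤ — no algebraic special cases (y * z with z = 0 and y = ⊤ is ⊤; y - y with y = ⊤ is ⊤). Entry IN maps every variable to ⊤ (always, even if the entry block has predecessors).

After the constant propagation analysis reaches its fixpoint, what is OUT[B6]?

Answer: {a: 16, b: -4, c: 5, d: -4, e: -4, f: 2}

Trace:
Fixpoint table:
  B0: | IN=(all ⊤) | OUT=(all ⊤)
  B1: | IN=(all ⊤) | OUT={f:-2; rest ⊤}
  B2: | IN={f:-2; rest ⊤} | OUT={d:-4, f:-2; rest ⊤}
  B3: | IN={d:-4; rest ⊤} | OUT={d:-4; rest ⊤}
  B4: | IN={d:-4; rest ⊤} | OUT={c:5, d:-4, f:2; rest ⊤}
  B5: | IN={c:5, d:-4, f:2; rest ⊤} | OUT={b:-4, c:5, d:-4, f:2; rest ⊤}
  B6: | IN={b:-4, c:5, d:-4, f:2; rest ⊤} | OUT={a:16, b:-4, c:5, d:-4, e:-4, f:2; rest ⊤}
  B7: | IN={a:16, b:-4, c:5, d:-4, e:-4, f:2; rest ⊤} | OUT={a:16, b:-4, c:7, d:-4, e:-4, f:2; rest ⊤}

Merge at B6: IN[B6] = OUT[B5] = {a: ⊤, b: -4, c: 5, d: -4, e: ⊤, f: 2}
Applying B6's transfer function to that IN value gives OUT[B6] (row B6 above).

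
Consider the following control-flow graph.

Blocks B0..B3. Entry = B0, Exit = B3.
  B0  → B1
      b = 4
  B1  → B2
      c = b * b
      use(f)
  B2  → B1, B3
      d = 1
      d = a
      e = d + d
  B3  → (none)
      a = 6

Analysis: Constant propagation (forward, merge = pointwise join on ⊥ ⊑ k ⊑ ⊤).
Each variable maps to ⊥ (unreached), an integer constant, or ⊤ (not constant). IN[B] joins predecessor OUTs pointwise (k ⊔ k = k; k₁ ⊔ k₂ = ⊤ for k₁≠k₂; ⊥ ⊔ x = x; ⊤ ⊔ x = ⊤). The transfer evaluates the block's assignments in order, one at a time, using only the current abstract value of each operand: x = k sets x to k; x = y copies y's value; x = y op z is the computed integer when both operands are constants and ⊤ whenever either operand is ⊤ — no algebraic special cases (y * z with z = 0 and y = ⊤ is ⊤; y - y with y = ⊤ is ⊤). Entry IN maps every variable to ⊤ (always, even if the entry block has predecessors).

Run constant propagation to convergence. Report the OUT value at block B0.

Answer: {a: ⊤, b: 4, c: ⊤, d: ⊤, e: ⊤, f: ⊤}

Trace:
Fixpoint table:
  B0: | IN=(all ⊤) | OUT={b:4; rest ⊤}
  B1: | IN={b:4; rest ⊤} | OUT={b:4, c:16; rest ⊤}
  B2: | IN={b:4, c:16; rest ⊤} | OUT={b:4, c:16; rest ⊤}
  B3: | IN={b:4, c:16; rest ⊤} | OUT={a:6, b:4, c:16; rest ⊤}

B0 is the boundary node: IN[B0] = {a: ⊤, b: ⊤, c: ⊤, d: ⊤, e: ⊤, f: ⊤}
Applying B0's transfer function to that IN value gives OUT[B0] (row B0 above).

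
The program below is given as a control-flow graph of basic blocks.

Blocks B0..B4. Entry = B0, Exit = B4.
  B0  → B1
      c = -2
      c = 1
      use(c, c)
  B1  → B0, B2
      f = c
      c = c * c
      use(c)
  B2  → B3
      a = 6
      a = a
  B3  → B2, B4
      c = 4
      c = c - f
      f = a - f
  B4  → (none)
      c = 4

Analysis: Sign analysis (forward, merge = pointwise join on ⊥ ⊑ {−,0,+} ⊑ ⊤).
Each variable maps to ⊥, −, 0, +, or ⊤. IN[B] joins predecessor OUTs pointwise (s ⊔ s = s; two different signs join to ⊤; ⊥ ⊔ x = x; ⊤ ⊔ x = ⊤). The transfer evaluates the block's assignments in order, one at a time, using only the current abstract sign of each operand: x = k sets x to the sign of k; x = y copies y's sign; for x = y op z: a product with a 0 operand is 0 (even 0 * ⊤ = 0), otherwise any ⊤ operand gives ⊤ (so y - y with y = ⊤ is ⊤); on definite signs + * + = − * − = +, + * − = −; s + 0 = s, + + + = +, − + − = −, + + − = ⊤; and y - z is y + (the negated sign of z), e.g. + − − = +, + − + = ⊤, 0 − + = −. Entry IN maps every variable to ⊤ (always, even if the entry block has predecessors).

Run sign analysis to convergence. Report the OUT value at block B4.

Answer: {a: +, b: ⊤, c: +, d: ⊤, e: ⊤, f: ⊤}

Working:
Converged values:
  B0: | IN=(all ⊤) | OUT={c:+; rest ⊤}
  B1: | IN={c:+; rest ⊤} | OUT={c:+, f:+; rest ⊤}
  B2: | IN=(all ⊤) | OUT={a:+; rest ⊤}
  B3: | IN={a:+; rest ⊤} | OUT={a:+; rest ⊤}
  B4: | IN={a:+; rest ⊤} | OUT={a:+, c:+; rest ⊤}

Merge at B4: IN[B4] = OUT[B3] = {a: +, b: ⊤, c: ⊤, d: ⊤, e: ⊤, f: ⊤}
Applying B4's transfer function to that IN value gives OUT[B4] (row B4 above).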